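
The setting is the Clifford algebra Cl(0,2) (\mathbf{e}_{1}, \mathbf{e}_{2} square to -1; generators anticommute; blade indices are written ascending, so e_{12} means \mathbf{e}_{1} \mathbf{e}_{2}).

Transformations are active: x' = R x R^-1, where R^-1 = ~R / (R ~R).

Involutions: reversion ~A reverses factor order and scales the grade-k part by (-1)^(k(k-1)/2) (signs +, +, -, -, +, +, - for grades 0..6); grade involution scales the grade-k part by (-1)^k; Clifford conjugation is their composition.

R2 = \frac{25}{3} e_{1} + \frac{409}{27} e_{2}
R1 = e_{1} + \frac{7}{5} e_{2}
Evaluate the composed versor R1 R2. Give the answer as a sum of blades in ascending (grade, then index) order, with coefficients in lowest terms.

Distribute over the terms of R1 (each basis-blade product reordered to ascending indices, repeated generators contracted through their squares):
(e_{1}) R2 = -\frac{25}{3} + \frac{409}{27} e_{12}
(\frac{7}{5} e_{2}) R2 = -\frac{2863}{135} - \frac{35}{3} e_{12}
Summing the partial products and collecting blades:
Answer: -\frac{3988}{135} + \frac{94}{27} e_{12}


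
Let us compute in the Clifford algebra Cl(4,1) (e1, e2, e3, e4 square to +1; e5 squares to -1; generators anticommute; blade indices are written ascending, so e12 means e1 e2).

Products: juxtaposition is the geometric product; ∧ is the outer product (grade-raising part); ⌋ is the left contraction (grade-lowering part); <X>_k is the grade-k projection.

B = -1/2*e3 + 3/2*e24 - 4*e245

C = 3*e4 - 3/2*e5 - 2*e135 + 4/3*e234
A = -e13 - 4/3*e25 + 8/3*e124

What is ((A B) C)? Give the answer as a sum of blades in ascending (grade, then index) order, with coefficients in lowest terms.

step 1: -7/2*e1 - 16/3*e4 + 32/3*e15 - 2*e45 - 2/3*e235 + 17/6*e1234 - 4*e12345
step 2: -16 + 110/9*e1 + 64/3*e3 - 3*e4 + 6*e5 - 4/3*e12 - 21/2*e14 - 1/12*e15 - 73/9*e23 - 8*e24 + 7*e35 + 64/9*e45 + 17/2*e123 - 4*e134 - 32*e145 + 8/3*e235 - 17/3*e245 - 32/3*e1234 + 12*e1235 + 32/3*e1345 + 2*e2345 - 665/36*e12345
Answer: -16 + 110/9*e1 + 64/3*e3 - 3*e4 + 6*e5 - 4/3*e12 - 21/2*e14 - 1/12*e15 - 73/9*e23 - 8*e24 + 7*e35 + 64/9*e45 + 17/2*e123 - 4*e134 - 32*e145 + 8/3*e235 - 17/3*e245 - 32/3*e1234 + 12*e1235 + 32/3*e1345 + 2*e2345 - 665/36*e12345


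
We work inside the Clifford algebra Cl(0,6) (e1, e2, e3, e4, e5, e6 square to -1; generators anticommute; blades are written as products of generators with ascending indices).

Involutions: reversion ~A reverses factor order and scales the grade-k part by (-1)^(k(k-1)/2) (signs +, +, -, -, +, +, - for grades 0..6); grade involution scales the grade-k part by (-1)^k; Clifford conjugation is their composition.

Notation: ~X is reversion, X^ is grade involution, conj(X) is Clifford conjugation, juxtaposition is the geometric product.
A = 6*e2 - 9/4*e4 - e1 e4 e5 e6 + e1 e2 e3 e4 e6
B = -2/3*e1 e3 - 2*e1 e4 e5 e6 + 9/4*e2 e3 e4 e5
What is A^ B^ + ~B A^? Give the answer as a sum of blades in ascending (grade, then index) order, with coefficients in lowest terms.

first term: 2 - 4*e1 e2 e3 - 3/2*e1 e3 e4 - 27/4*e1 e5 e6 - 113/16*e2 e3 e5 + 2/3*e2 e4 e6 + 27/2*e3 e4 e5 + 9/4*e1 e2 e3 e6 - 2/3*e3 e4 e5 e6 - 12*e1 e2 e4 e5 e6
second term: 2 + 4*e1 e2 e3 + 3/2*e1 e3 e4 + 27/4*e1 e5 e6 + 113/16*e2 e3 e5 - 2/3*e2 e4 e6 - 27/2*e3 e4 e5 + 9/4*e1 e2 e3 e6 - 2/3*e3 e4 e5 e6 - 12*e1 e2 e4 e5 e6
Answer: 4 + 9/2*e1 e2 e3 e6 - 4/3*e3 e4 e5 e6 - 24*e1 e2 e4 e5 e6


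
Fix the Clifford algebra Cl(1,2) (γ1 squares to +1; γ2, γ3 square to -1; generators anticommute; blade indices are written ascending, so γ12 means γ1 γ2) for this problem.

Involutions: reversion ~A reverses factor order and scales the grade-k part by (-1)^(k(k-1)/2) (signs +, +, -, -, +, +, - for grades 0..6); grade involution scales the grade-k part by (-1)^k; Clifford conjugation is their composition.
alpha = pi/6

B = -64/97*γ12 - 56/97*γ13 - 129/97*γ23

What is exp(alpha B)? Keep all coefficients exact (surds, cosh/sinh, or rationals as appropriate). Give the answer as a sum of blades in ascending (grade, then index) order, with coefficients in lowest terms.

B^2 term by term: the squares give (-64/97)^2*(γ12)^2 + (-56/97)^2*(γ13)^2 + (-129/97)^2*(γ23)^2 = 4096/9409*(+1) + 3136/9409*(+1) + 16641/9409*(-1) = -1 (each basis 2-blade squares to minus the product of its generators' squares); cross terms between blades sharing an index anticommute and cancel. So B^2 = -1.
B^2 = -1 — since the square is negative, the closed form is circular: l = 1, alpha*l = pi/6, so exp(alpha B) = cos(pi/6) + (sin(pi/6)/1)*B = sqrt(3)/2 + (1/2)*B.
Answer: sqrt(3)/2 - 32/97*γ12 - 28/97*γ13 - 129/194*γ23


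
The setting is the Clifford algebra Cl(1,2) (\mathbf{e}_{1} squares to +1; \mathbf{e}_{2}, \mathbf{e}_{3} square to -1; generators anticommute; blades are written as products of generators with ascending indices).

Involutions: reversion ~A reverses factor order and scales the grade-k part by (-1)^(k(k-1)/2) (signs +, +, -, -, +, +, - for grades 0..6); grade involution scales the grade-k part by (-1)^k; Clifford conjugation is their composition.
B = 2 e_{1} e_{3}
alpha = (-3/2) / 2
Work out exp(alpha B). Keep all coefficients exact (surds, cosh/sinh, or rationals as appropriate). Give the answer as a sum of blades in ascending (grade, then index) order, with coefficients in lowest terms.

B^2 = (2)^2*(e_{1} e_{3})^2 = 4*(+1) = 4 (a basis 2-blade squares to minus the product of its generators' squares).
B^2 = 4 — hyperbolic case — the even/odd split gives cosh and sinh: l = 2, alpha*l = - \frac{3}{2}, so exp(alpha B) = cosh(- \frac{3}{2}) + (sinh(- \frac{3}{2})/2)*B = \cosh{\left(\frac{3}{2} \right)} + (- \frac{\sinh{\left(\frac{3}{2} \right)}}{2})*B.
Answer: \cosh{\left(\frac{3}{2} \right)} - \sinh{\left(\frac{3}{2} \right)} e_{1} e_{3}


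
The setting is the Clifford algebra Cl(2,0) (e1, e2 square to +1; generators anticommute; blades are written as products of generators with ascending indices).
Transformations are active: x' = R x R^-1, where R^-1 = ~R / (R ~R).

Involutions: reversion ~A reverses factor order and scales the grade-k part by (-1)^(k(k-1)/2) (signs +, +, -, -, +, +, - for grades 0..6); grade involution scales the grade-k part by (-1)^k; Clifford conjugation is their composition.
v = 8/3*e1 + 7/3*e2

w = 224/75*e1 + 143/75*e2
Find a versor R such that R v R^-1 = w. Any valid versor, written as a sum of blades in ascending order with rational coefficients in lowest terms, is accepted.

The midline construction: v and w both square to 113/9, so reflecting in their sum 424/75*e1 + 106/25*e2 exchanges them.
Answer: 424/75*e1 + 106/25*e2


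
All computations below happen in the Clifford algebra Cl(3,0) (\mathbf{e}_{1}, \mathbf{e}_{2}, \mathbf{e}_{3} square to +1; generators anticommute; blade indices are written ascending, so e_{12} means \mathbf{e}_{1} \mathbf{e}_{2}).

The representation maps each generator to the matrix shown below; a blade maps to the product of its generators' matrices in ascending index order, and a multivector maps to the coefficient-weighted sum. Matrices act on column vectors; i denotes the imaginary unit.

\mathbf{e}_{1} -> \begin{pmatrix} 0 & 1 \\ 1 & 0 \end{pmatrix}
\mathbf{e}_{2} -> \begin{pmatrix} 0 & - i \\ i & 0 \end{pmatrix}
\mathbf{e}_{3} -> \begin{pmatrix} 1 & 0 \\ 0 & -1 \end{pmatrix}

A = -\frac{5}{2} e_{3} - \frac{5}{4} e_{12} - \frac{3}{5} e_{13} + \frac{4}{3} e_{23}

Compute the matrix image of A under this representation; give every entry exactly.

Bivector images (products of the table entries): rho(e_{12}) = rho(\mathbf{e}_{1})rho(\mathbf{e}_{2}) = \begin{pmatrix} i & 0 \\ 0 & - i \end{pmatrix}; rho(e_{13}) = rho(\mathbf{e}_{1})rho(\mathbf{e}_{3}) = \begin{pmatrix} 0 & -1 \\ 1 & 0 \end{pmatrix}; rho(e_{23}) = rho(\mathbf{e}_{2})rho(\mathbf{e}_{3}) = \begin{pmatrix} 0 & i \\ i & 0 \end{pmatrix}.
M = (-\frac{5}{2})*rho(e_{3}) + (-\frac{5}{4})*rho(e_{12}) + (-\frac{3}{5})*rho(e_{13}) + (\frac{4}{3})*rho(e_{23}), summed entrywise:
Answer: \begin{pmatrix} - \frac{5}{2} - \frac{5 i}{4} & \frac{3}{5} + \frac{4 i}{3} \\ - \frac{3}{5} + \frac{4 i}{3} & \frac{5}{2} + \frac{5 i}{4} \end{pmatrix}


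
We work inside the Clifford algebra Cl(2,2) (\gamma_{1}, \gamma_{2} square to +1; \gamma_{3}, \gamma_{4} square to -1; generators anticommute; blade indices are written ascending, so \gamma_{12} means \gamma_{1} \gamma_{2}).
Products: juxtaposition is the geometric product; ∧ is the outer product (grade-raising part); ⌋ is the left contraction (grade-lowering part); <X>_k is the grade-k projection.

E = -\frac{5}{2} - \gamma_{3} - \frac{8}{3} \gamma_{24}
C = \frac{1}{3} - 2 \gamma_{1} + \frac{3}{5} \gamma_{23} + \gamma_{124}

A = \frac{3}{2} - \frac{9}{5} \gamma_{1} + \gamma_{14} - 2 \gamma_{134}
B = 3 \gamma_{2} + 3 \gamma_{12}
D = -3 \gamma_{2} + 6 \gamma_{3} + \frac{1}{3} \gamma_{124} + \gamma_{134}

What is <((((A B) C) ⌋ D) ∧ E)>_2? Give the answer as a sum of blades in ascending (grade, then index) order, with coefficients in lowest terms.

step 1: -\frac{9}{10} \gamma_{2} - \frac{9}{10} \gamma_{12} + 3 \gamma_{24} - 3 \gamma_{124} - 6 \gamma_{234} - 6 \gamma_{1234}
step 2: -3 + 3 \gamma_{1} - \frac{21}{10} \gamma_{2} - \frac{327}{50} \gamma_{3} - \frac{27}{10} \gamma_{4} - \frac{21}{10} \gamma_{12} - \frac{327}{50} \gamma_{13} - \frac{27}{10} \gamma_{14} + 7 \gamma_{24} + \frac{9}{5} \gamma_{34} - 7 \gamma_{124} - \frac{9}{5} \gamma_{134} - 14 \gamma_{234} - 14 \gamma_{1234}
step 3: \frac{6751}{150} + \frac{8}{15} \gamma_{1} + \frac{99}{10} \gamma_{2} - \frac{153}{10} \gamma_{3} - \frac{146}{25} \gamma_{4} + \frac{9}{10} \gamma_{12} + \frac{27}{10} \gamma_{13} - \frac{146}{25} \gamma_{14} + \gamma_{24} + 3 \gamma_{34} - \gamma_{124} - 3 \gamma_{134}
step 4: -\frac{6751}{60} - \frac{4}{3} \gamma_{1} - \frac{99}{4} \gamma_{2} - \frac{2027}{300} \gamma_{3} + \frac{73}{5} \gamma_{4} - \frac{9}{4} \gamma_{12} - \frac{437}{60} \gamma_{13} + \frac{73}{5} \gamma_{14} - \frac{99}{10} \gamma_{23} - \frac{55133}{450} \gamma_{24} - \frac{667}{50} \gamma_{34} - \frac{9}{10} \gamma_{123} + \frac{97}{90} \gamma_{124} + \frac{83}{50} \gamma_{134} - \frac{199}{5} \gamma_{234} + \frac{31}{5} \gamma_{1234}
step 5: -\frac{9}{4} \gamma_{12} - \frac{437}{60} \gamma_{13} + \frac{73}{5} \gamma_{14} - \frac{99}{10} \gamma_{23} - \frac{55133}{450} \gamma_{24} - \frac{667}{50} \gamma_{34}
Answer: -\frac{9}{4} \gamma_{12} - \frac{437}{60} \gamma_{13} + \frac{73}{5} \gamma_{14} - \frac{99}{10} \gamma_{23} - \frac{55133}{450} \gamma_{24} - \frac{667}{50} \gamma_{34}


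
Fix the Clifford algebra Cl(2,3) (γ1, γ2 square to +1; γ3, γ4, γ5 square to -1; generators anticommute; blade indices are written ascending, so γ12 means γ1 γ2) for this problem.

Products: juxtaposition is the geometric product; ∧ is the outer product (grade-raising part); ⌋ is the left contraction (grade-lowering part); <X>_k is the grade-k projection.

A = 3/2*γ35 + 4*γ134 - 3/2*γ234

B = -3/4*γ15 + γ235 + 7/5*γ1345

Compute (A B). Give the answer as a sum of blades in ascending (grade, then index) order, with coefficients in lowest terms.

step 1: -3/2*γ2 - 28/5*γ5 + 9/8*γ13 + 21/10*γ14 - 3/2*γ45 - 21/10*γ125 - 3*γ345 + 4*γ1245 - 9/8*γ12345
Answer: -3/2*γ2 - 28/5*γ5 + 9/8*γ13 + 21/10*γ14 - 3/2*γ45 - 21/10*γ125 - 3*γ345 + 4*γ1245 - 9/8*γ12345


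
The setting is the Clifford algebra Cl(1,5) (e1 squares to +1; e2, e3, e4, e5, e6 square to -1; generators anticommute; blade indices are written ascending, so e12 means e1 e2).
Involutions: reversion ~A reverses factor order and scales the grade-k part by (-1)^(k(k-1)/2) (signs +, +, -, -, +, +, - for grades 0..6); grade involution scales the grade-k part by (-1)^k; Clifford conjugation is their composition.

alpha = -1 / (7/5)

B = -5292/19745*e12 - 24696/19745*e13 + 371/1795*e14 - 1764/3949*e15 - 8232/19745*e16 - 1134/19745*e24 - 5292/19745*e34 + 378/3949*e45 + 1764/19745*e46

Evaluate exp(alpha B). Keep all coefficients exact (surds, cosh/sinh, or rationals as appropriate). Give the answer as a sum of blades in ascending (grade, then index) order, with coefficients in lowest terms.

B^2 term by term: the squares give (-5292/19745)^2*(e12)^2 + (-24696/19745)^2*(e13)^2 + (371/1795)^2*(e14)^2 + (-1764/3949)^2*(e15)^2 + (-8232/19745)^2*(e16)^2 + (-1134/19745)^2*(e24)^2 + (-5292/19745)^2*(e34)^2 + (378/3949)^2*(e45)^2 + (1764/19745)^2*(e46)^2 = 28005264/389865025*(+1) + 609892416/389865025*(+1) + 137641/3222025*(+1) + 3111696/15594601*(+1) + 67765824/389865025*(+1) + 1285956/389865025*(-1) + 28005264/389865025*(-1) + 142884/15594601*(-1) + 3111696/389865025*(-1) = 49/25 (each basis 2-blade squares to minus the product of its generators' squares); cross terms between blades sharing an index anticommute and cancel; the commuting (index-disjoint) pairs give grade-4 terms 2*c*c'*(blade product), which cancel blade by blade — e1234: 56010528/389865025 - 56010528/389865025 = 0; e1245: -4000752/77973005 + 4000752/77973005 = 0; e1246: -18670176/389865025 + 18670176/389865025 = 0; e1345: -18670176/77973005 + 18670176/77973005 = 0; e1346: -87127488/389865025 + 87127488/389865025 = 0; e1456: 6223392/77973005 - 6223392/77973005 = 0 — confirming B is simple. So B^2 = 49/25.
B^2 = 49/25 — the positive square puts this in the hyperbolic regime; l = 7/5, alpha*l = -1, so exp(alpha B) = cosh(-1) + (sinh(-1)/(7/5))*B = cosh(1) + (-5*sinh(1)/7)*B.
Answer: cosh(1) + 756*sinh(1)/3949*e12 + 3528*sinh(1)/3949*e13 - 53*sinh(1)/359*e14 + 1260*sinh(1)/3949*e15 + 1176*sinh(1)/3949*e16 + 162*sinh(1)/3949*e24 + 756*sinh(1)/3949*e34 - 270*sinh(1)/3949*e45 - 252*sinh(1)/3949*e46


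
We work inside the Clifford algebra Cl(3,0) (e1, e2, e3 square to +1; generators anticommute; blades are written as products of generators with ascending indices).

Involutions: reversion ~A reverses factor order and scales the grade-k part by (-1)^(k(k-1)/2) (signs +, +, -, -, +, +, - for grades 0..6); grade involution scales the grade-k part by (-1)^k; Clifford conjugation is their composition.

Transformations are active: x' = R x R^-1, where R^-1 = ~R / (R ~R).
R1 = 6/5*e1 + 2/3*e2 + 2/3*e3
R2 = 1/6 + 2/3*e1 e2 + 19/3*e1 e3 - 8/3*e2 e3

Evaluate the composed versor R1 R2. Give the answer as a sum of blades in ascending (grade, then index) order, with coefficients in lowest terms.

Distribute over the terms of R1 (each basis-blade product reordered to ascending indices, repeated generators contracted through their squares):
(6/5*e1) R2 = 1/5*e1 + 4/5*e2 + 38/5*e3 - 16/5*e1 e2 e3
(2/3*e2) R2 = -4/9*e1 + 1/9*e2 - 16/9*e3 - 38/9*e1 e2 e3
(2/3*e3) R2 = -38/9*e1 + 16/9*e2 + 1/9*e3 + 4/9*e1 e2 e3
Summing the partial products and collecting blades:
Answer: -67/15*e1 + 121/45*e2 + 89/15*e3 - 314/45*e1 e2 e3


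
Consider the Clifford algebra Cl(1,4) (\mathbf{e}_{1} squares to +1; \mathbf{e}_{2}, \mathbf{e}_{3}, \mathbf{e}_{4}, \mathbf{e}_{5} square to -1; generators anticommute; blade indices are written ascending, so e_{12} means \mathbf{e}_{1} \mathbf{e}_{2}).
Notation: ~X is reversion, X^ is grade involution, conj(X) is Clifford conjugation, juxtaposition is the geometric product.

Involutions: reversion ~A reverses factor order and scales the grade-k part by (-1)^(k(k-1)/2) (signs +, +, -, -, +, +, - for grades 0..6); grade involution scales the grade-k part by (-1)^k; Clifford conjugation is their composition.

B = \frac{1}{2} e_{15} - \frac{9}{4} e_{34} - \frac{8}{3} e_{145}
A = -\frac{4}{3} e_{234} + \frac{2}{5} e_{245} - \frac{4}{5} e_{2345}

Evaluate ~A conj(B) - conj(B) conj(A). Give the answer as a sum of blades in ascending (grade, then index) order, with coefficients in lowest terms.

first term: -3 e_{2} + \frac{16}{15} e_{12} + \frac{9}{5} e_{25} - \frac{32}{15} e_{123} + \frac{1}{5} e_{124} - \frac{9}{10} e_{235} - \frac{2}{5} e_{1234} - \frac{32}{9} e_{1235} + \frac{2}{3} e_{12345}
second term: 3 e_{2} + \frac{16}{15} e_{12} + \frac{9}{5} e_{25} - \frac{32}{15} e_{123} + \frac{1}{5} e_{124} - \frac{9}{10} e_{235} + \frac{2}{5} e_{1234} + \frac{32}{9} e_{1235} - \frac{2}{3} e_{12345}
Answer: -6 e_{2} - \frac{4}{5} e_{1234} - \frac{64}{9} e_{1235} + \frac{4}{3} e_{12345}


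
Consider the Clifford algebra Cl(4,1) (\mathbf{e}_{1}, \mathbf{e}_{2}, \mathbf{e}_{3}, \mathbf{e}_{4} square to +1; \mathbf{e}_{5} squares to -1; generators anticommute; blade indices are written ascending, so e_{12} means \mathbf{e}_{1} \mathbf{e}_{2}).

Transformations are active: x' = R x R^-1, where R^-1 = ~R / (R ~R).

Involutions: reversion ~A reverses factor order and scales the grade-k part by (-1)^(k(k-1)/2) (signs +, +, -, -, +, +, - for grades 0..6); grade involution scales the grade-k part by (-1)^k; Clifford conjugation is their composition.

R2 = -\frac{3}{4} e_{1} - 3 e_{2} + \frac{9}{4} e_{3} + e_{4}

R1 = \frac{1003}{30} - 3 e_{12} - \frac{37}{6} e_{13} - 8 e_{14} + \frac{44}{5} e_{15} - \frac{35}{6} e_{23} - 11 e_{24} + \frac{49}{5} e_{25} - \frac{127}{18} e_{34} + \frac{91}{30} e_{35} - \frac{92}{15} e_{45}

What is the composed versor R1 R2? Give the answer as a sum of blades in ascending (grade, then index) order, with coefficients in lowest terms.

Distribute over the terms of R2 (each basis-blade product reordered to ascending indices, repeated generators contracted through their squares):
R1 (-\frac{3}{4} e_{1}) = -\frac{1003}{40} e_{1} - \frac{9}{4} e_{2} - \frac{37}{8} e_{3} - 6 e_{4} + \frac{33}{5} e_{5} + \frac{35}{8} e_{123} + \frac{33}{4} e_{124} - \frac{147}{20} e_{125} + \frac{127}{24} e_{134} - \frac{91}{40} e_{135} + \frac{23}{5} e_{145}
R1 (-3 e_{2}) = 9 e_{1} - \frac{1003}{10} e_{2} - \frac{35}{2} e_{3} - 33 e_{4} + \frac{147}{5} e_{5} - \frac{37}{2} e_{123} - 24 e_{124} + \frac{132}{5} e_{125} + \frac{127}{6} e_{234} - \frac{91}{10} e_{235} + \frac{92}{5} e_{245}
R1 (\frac{9}{4} e_{3}) = -\frac{111}{8} e_{1} - \frac{105}{8} e_{2} + \frac{3009}{40} e_{3} + \frac{127}{8} e_{4} - \frac{273}{40} e_{5} - \frac{27}{4} e_{123} + 18 e_{134} - \frac{99}{5} e_{135} + \frac{99}{4} e_{234} - \frac{441}{20} e_{235} - \frac{69}{5} e_{345}
R1 (e_{4}) = -8 e_{1} - 11 e_{2} - \frac{127}{18} e_{3} + \frac{1003}{30} e_{4} + \frac{92}{15} e_{5} - 3 e_{124} - \frac{37}{6} e_{134} - \frac{44}{5} e_{145} - \frac{35}{6} e_{234} - \frac{49}{5} e_{245} - \frac{91}{30} e_{345}
Summing the partial products and collecting blades:
Answer: -\frac{759}{20} e_{1} - \frac{5067}{40} e_{2} + \frac{2072}{45} e_{3} + \frac{1237}{120} e_{4} + \frac{4237}{120} e_{5} - \frac{167}{8} e_{123} - \frac{75}{4} e_{124} + \frac{381}{20} e_{125} + \frac{137}{8} e_{134} - \frac{883}{40} e_{135} - \frac{21}{5} e_{145} + \frac{481}{12} e_{234} - \frac{623}{20} e_{235} + \frac{43}{5} e_{245} - \frac{101}{6} e_{345}


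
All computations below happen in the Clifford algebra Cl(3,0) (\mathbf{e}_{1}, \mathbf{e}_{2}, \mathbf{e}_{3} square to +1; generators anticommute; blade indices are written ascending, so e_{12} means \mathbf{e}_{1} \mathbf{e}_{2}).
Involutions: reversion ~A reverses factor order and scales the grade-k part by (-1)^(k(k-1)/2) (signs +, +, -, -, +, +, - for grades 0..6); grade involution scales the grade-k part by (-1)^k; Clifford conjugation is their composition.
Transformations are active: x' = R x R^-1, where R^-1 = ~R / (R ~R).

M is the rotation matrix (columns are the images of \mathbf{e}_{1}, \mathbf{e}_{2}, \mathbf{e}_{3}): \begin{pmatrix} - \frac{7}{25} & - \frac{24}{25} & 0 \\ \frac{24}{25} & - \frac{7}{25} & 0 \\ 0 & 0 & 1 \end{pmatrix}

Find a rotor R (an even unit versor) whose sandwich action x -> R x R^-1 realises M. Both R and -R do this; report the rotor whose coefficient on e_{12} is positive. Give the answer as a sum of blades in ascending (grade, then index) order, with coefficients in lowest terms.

Method: write R = a + b12*e_{12} + b13*e_{13} + b23*e_{23} with a^2 + b12^2 + b13^2 + b23^2 = 1 (so R^-1 = ~R). Expanding the columns R e_j ~R gives tr M = 4a^2 - 1 and, from the antisymmetric part, M21 - M12 = -4a*b12, M13 - M31 = 4a*b13, M32 - M23 = -4a*b23.
Here tr M = \frac{11}{25}, so a^2 = (1 + tr M)/4 = \frac{9}{25} and a = ±\frac{3}{5}. Taking a = \frac{3}{5}: M21 - M12 = \frac{48}{25}, M13 - M31 = 0, M32 - M23 = 0, giving b12 = -\frac{4}{5}, b13 = 0, b23 = 0, i.e. R = \frac{3}{5} - \frac{4}{5} e_{12}.
Its e_{12} coefficient is negative, so report the other preimage -R.
Answer: -\frac{3}{5} + \frac{4}{5} e_{12}. Recall the cover is two-to-one: with M of trace \frac{11}{25}, both preimages act alike, and the stated e_{12} sign chooses the sheet.


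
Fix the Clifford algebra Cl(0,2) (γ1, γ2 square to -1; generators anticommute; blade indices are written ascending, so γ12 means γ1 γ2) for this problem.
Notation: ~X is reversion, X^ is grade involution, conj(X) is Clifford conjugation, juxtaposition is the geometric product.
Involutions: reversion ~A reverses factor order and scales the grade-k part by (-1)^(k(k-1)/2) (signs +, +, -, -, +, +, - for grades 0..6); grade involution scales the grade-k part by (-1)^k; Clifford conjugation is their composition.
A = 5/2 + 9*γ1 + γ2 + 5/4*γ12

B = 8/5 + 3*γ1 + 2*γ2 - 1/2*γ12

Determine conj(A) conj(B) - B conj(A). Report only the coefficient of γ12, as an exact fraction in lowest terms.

first term: -195/8 - 249/10*γ1 + 33/20*γ2 + 57/4*γ12
second term: 259/8 - 99/10*γ1 + 233/20*γ2 + 47/4*γ12
Answer: 5/2


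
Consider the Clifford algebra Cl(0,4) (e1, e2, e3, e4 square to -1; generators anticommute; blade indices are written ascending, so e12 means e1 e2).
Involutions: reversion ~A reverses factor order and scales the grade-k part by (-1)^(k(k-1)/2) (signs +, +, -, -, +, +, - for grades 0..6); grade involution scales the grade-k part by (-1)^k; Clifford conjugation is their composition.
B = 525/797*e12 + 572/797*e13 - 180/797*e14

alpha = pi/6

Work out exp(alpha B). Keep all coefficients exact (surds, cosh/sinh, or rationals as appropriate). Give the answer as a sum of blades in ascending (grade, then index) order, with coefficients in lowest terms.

B^2 term by term: the squares give (525/797)^2*(e12)^2 + (572/797)^2*(e13)^2 + (-180/797)^2*(e14)^2 = 275625/635209*(-1) + 327184/635209*(-1) + 32400/635209*(-1) = -1 (each basis 2-blade squares to minus the product of its generators' squares); cross terms between blades sharing an index anticommute and cancel. So B^2 = -1.
B^2 = -1 — B^2 < 0, so the exponential closes trigonometrically: l = 1, alpha*l = pi/6, so exp(alpha B) = cos(pi/6) + (sin(pi/6)/1)*B = sqrt(3)/2 + (1/2)*B.
Answer: sqrt(3)/2 + 525/1594*e12 + 286/797*e13 - 90/797*e14


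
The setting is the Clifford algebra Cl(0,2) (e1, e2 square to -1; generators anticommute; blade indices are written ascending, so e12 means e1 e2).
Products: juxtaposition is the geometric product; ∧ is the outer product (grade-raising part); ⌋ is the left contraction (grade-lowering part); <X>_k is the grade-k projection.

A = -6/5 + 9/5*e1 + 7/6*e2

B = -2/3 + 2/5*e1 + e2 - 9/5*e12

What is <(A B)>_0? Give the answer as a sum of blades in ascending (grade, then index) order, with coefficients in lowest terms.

step 1: -163/150 - 189/50*e1 + 284/225*e2 + 262/75*e12
step 2: -163/150
Answer: -163/150


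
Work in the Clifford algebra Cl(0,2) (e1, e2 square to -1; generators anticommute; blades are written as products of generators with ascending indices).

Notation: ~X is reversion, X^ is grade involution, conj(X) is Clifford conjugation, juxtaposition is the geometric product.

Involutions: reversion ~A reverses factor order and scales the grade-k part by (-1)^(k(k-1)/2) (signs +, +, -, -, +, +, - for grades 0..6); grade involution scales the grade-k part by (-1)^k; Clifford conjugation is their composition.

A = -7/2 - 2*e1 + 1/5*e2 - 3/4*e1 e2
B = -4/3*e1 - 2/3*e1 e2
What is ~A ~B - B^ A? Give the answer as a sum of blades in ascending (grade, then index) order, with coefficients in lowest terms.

first term: -19/6 + 24/5*e1 + 1/3*e2 - 31/15*e1 e2
second term: 13/6 - 68/15*e1 + 7/3*e2 + 13/5*e1 e2
Answer: -16/3 + 28/3*e1 - 2*e2 - 14/3*e1 e2


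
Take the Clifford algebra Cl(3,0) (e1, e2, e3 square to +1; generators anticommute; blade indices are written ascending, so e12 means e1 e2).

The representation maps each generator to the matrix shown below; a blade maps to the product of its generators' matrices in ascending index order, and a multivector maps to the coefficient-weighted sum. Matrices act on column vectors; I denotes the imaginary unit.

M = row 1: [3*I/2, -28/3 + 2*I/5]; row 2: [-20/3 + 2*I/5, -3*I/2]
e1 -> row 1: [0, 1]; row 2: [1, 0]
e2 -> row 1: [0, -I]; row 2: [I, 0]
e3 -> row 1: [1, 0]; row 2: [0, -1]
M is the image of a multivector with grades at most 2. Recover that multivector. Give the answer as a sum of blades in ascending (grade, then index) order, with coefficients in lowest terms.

Method: 1, rho(e1), rho(e2), rho(e3) form a trace-orthogonal basis of the 2x2 complex matrices (tr(X Y) = 2 if X = Y, else 0), so M = m0*1 + m1*rho(e1) + m2*rho(e2) + m3*rho(e3) with m0 = tr(M)/2 = 0, m1 = tr(M rho(e1))/2 = -8 + 2*I/5, m2 = tr(M rho(e2))/2 = -4*I/3, m3 = tr(M rho(e3))/2 = 3*I/2.
Multiplying table entries, the bivector images are rho(e12) = I*rho(e3), rho(e13) = -I*rho(e2), rho(e23) = I*rho(e1); with real blade coefficients the real parts of m0..m3 are the coefficients of 1, e1, e2, e3 and the imaginary parts give the bivectors (e23: Im m1, e13: -Im m2, e12: Im m3).
Answer: -8*e1 + 3/2*e12 + 4/3*e13 + 2/5*e23


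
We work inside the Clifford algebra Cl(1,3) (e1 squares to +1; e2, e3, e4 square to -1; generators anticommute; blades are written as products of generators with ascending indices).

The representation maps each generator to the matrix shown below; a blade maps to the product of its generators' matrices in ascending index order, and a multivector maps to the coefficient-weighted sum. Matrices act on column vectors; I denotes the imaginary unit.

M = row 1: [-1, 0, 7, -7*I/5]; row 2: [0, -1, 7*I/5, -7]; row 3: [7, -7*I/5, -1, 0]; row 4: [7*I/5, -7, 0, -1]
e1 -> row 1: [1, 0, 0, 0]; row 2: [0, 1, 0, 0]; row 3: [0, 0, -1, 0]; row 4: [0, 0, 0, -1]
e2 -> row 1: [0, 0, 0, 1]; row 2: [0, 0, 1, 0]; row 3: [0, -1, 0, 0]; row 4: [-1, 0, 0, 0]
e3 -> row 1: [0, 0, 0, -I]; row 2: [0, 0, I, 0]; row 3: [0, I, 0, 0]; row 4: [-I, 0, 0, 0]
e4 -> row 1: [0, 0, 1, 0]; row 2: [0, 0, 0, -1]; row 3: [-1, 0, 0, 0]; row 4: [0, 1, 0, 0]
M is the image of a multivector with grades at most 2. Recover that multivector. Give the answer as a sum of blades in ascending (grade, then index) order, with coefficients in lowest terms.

Method: the blade images are trace-orthogonal — tr(rho(e_A) rho(e_B)^-1) = 4 if A = B and 0 otherwise — and rho(e_A)^-1 = (e_A)^2 * rho(e_A) with (e_A)^2 = +1 or -1, so the coefficient of e_A in the preimage is (e_A)^2 * tr(M rho(e_A))/4.
Nonzero projections over blades of grade <= 2: 1: (1)^2 = +1, tr(M 1) = -4, coefficient -1; e1 e3: (e1 e3)^2 = +1, tr(M rho(e1 e3)) = 28/5, coefficient 7/5; e1 e4: (e1 e4)^2 = +1, tr(M rho(e1 e4)) = 28, coefficient 7. Every other blade of grade <= 2 projects to 0.
Answer: -1 + 7/5*e1 e3 + 7*e1 e4


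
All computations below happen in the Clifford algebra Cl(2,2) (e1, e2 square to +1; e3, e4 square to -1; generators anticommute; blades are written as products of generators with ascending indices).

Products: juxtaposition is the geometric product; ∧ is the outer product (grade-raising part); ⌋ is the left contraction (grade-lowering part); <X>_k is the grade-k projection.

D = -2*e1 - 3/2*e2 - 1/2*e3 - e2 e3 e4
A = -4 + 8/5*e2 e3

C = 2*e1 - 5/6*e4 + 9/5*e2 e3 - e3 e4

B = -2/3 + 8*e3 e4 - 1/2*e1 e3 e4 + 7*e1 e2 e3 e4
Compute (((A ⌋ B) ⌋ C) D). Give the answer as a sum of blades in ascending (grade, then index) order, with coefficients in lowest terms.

step 1: 8/3 + 56/5*e1 e4 - 32*e3 e4 + 2*e1 e3 e4 - 28*e1 e2 e3 e4
step 2: -32 + 16/3*e1 - 20/9*e4 + 24/5*e2 e3 - 8/3*e3 e4
step 3: -32/3 + 64*e1 + 716/15*e2 + 116/5*e3 - 52/15*e4 - 8*e1 e2 - 8/3*e1 e3 - 40/9*e1 e4 - 20/9*e2 e3 - 10/3*e2 e4 - 10/9*e3 e4 - 48/5*e1 e2 e3 + 16/3*e1 e3 e4 + 36*e2 e3 e4 - 16/3*e1 e2 e3 e4
Answer: -32/3 + 64*e1 + 716/15*e2 + 116/5*e3 - 52/15*e4 - 8*e1 e2 - 8/3*e1 e3 - 40/9*e1 e4 - 20/9*e2 e3 - 10/3*e2 e4 - 10/9*e3 e4 - 48/5*e1 e2 e3 + 16/3*e1 e3 e4 + 36*e2 e3 e4 - 16/3*e1 e2 e3 e4


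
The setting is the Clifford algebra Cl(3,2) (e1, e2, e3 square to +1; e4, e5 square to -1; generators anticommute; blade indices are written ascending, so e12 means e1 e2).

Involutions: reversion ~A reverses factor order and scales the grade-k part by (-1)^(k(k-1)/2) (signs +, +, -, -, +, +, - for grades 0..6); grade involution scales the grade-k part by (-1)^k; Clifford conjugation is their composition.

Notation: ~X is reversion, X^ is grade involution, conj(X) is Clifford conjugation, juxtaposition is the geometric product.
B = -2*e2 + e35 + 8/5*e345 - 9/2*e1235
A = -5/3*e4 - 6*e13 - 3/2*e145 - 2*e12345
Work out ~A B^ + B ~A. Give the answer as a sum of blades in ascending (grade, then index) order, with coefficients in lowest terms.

first term: 9*e4 - 16/5*e12 + 12/5*e13 + 6*e15 + 10/3*e24 - 27*e25 + 8/3*e35 - 12*e123 + 2*e124 - 3/2*e134 - 48/5*e145 + 27/4*e234 + 5/3*e345 + 3*e1245 + 4*e1345 - 15/2*e12345
second term: 9*e4 + 16/5*e12 + 12/5*e13 - 6*e15 + 10/3*e24 - 27*e25 - 8/3*e35 + 12*e123 + 2*e124 + 3/2*e134 - 48/5*e145 + 27/4*e234 + 5/3*e345 + 3*e1245 - 4*e1345 - 15/2*e12345
Answer: 18*e4 + 24/5*e13 + 20/3*e24 - 54*e25 + 4*e124 - 96/5*e145 + 27/2*e234 + 10/3*e345 + 6*e1245 - 15*e12345


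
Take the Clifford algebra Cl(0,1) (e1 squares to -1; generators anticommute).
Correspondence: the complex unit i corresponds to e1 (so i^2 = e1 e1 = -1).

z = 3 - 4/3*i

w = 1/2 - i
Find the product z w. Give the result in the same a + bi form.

In blades: z = 3 - 4/3*e1, w = 1/2 - e1.
Distribute z over w term by term (generator squares from the signature, products reordered to ascending indices): (3)*w = 3/2 - 3*e1; (-4/3*e1)*w = -4/3 - 2/3*e1.
Sum: 1/6 - 11/3*e1; translating back through the correspondence:
Answer: 1/6 - 11/3*i


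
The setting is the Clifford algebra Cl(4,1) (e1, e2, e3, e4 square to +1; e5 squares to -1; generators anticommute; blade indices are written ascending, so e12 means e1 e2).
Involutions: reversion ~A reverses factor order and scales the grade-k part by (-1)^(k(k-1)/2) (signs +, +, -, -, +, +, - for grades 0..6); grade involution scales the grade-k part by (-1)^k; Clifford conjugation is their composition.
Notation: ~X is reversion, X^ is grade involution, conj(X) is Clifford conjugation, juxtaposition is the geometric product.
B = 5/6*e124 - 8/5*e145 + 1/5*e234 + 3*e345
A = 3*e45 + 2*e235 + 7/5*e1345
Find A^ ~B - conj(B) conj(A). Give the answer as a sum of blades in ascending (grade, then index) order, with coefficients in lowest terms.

first term: 3/5*e1 - 281/25*e3 - 6*e24 + 2/5*e45 + 111/50*e125 + 53/30*e235 + 16/5*e1234 + 5/3*e1345
second term: 3/5*e1 - 281/25*e3 + 6*e24 - 2/5*e45 - 111/50*e125 - 53/30*e235 + 16/5*e1234 + 5/3*e1345
Answer: -12*e24 + 4/5*e45 + 111/25*e125 + 53/15*e235


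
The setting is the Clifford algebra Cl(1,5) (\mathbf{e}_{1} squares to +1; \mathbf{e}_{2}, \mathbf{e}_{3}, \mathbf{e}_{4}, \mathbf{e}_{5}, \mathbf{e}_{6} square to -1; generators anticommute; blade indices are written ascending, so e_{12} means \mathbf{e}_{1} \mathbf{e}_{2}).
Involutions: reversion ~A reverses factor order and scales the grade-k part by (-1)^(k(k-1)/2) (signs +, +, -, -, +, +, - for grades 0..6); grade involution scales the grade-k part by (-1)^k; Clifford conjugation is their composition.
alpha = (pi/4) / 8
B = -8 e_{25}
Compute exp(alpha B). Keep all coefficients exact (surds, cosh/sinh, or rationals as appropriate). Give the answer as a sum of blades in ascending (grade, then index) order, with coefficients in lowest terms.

B^2 = (-8)^2*(e_{25})^2 = 64*(-1) = -64 (a basis 2-blade squares to minus the product of its generators' squares).
B^2 = -64 — since the square is negative, the closed form is circular: l = 8, alpha*l = \frac{\pi}{4}, so exp(alpha B) = cos(\frac{\pi}{4}) + (sin(\frac{\pi}{4})/8)*B = \frac{\sqrt{2}}{2} + (\frac{\sqrt{2}}{16})*B.
Answer: \frac{\sqrt{2}}{2} - \frac{\sqrt{2}}{2} e_{25}


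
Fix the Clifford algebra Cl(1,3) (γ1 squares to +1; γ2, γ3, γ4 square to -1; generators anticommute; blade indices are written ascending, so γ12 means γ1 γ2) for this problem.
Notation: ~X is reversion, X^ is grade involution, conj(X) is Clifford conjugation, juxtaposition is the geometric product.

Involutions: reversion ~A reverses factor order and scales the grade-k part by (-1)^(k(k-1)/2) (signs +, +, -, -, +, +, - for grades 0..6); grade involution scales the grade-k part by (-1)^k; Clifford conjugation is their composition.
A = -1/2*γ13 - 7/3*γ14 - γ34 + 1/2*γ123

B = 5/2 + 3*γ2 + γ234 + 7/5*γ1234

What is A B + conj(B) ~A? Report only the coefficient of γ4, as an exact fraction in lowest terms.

first term: γ2 - 7/10*γ4 + 7/5*γ12 + 1/4*γ13 - 19/3*γ14 - 49/15*γ23 + 7/10*γ24 - 5/2*γ34 + 61/12*γ123 + 13/2*γ124 - 3*γ234
second term: -γ2 - 7/10*γ4 - 7/5*γ12 + 11/4*γ13 + 16/3*γ14 + 49/15*γ23 - 7/10*γ24 + 5/2*γ34 + 31/12*γ123 + 13/2*γ124 - 3*γ234
Answer: -7/5


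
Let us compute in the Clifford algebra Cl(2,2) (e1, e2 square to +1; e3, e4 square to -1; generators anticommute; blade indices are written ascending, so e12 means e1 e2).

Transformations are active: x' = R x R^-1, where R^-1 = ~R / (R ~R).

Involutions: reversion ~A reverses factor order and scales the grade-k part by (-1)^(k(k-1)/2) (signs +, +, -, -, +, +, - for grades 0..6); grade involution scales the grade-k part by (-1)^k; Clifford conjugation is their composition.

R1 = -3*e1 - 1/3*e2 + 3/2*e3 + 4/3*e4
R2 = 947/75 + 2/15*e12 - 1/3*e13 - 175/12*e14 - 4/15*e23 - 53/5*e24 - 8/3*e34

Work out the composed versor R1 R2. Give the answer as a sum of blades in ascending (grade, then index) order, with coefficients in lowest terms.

Distribute over the terms of R1 (each basis-blade product reordered to ascending indices, repeated generators contracted through their squares):
(-3*e1) R2 = -947/25*e1 - 2/5*e2 + e3 + 175/4*e4 + 4/5*e123 + 159/5*e124 + 8*e134
(-1/3*e2) R2 = 2/45*e1 - 947/225*e2 + 4/45*e3 + 53/15*e4 - 1/9*e123 - 175/36*e124 + 8/9*e234
(3/2*e3) R2 = -1/2*e1 - 2/5*e2 + 947/50*e3 + 4*e4 + 1/5*e123 + 175/8*e134 + 159/10*e234
(4/3*e4) R2 = -175/9*e1 - 212/15*e2 - 32/9*e3 + 3788/225*e4 + 8/45*e124 - 4/9*e134 - 16/45*e234
Summing the partial products and collecting blades:
Answer: -2889/50*e1 - 4307/225*e2 + 2471/150*e3 + 61307/900*e4 + 8/9*e123 + 1627/60*e124 + 2119/72*e134 + 493/30*e234


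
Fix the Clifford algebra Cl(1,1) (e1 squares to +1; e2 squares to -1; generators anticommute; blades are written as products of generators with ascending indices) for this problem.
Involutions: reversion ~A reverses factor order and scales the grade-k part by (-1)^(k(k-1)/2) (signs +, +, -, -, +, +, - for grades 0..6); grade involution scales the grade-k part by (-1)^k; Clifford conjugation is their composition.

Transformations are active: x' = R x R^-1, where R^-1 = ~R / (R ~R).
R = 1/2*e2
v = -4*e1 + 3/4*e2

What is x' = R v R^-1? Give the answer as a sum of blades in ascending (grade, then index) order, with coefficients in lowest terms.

~R = 1/2*e2, and R ~R = -1/4, so R^-1 = ~R / (-1/4).
R v = -3/8 + 2*e1 e2
Answer: 4*e1 + 3/4*e2


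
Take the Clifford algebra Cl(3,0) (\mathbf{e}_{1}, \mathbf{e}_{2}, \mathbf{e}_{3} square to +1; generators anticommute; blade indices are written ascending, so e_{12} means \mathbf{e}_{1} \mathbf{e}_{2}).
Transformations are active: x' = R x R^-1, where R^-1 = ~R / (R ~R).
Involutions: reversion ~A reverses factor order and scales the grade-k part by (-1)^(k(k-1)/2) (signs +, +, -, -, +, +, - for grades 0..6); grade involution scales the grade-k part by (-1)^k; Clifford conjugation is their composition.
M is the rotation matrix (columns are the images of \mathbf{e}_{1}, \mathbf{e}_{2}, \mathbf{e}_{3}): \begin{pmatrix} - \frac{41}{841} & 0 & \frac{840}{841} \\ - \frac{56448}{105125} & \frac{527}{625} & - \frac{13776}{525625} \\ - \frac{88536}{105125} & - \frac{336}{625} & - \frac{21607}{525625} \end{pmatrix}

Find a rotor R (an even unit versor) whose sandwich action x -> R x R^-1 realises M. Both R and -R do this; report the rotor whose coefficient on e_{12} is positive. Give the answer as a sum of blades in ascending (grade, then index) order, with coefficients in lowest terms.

Method: write R = a + b12*e_{12} + b13*e_{13} + b23*e_{23} with a^2 + b12^2 + b13^2 + b23^2 = 1 (so R^-1 = ~R). Expanding the columns R e_j ~R gives tr M = 4a^2 - 1 and, from the antisymmetric part, M21 - M12 = -4a*b12, M13 - M31 = 4a*b13, M32 - M23 = -4a*b23.
Here tr M = \frac{15839}{21025}, so a^2 = (1 + tr M)/4 = \frac{9216}{21025} and a = ±\frac{96}{145}. Taking a = \frac{96}{145}: M21 - M12 = -\frac{56448}{105125}, M13 - M31 = \frac{193536}{105125}, M32 - M23 = -\frac{10752}{21025}, giving b12 = \frac{147}{725}, b13 = \frac{504}{725}, b23 = \frac{28}{145}, i.e. R = \frac{96}{145} + \frac{147}{725} e_{12} + \frac{504}{725} e_{13} + \frac{28}{145} e_{23}.
Its e_{12} coefficient is already positive.
Answer: \frac{96}{145} + \frac{147}{725} e_{12} + \frac{504}{725} e_{13} + \frac{28}{145} e_{23}. Uniqueness: Spin(3) -> SO(3) maps R and -R to the same rotation of trace \frac{15839}{21025}; fixing the sign of the e_{12} coefficient removes the ambiguity.


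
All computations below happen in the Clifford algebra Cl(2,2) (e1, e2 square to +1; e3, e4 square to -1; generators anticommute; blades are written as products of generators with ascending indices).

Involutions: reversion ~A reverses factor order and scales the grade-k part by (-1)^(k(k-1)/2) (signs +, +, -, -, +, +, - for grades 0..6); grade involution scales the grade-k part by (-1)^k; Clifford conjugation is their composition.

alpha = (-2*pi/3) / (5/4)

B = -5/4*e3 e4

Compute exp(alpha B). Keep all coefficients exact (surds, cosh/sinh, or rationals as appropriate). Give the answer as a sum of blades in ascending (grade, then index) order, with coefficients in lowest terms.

B^2 = (-5/4)^2*(e3 e4)^2 = 25/16*(-1) = -25/16 (a basis 2-blade squares to minus the product of its generators' squares).
B^2 = -25/16 — B^2 < 0, so the exponential closes trigonometrically: l = 5/4, alpha*l = -2*pi/3, so exp(alpha B) = cos(-2*pi/3) + (sin(-2*pi/3)/(5/4))*B = -1/2 + (-2*sqrt(3)/5)*B.
Answer: -1/2 + sqrt(3)/2*e3 e4


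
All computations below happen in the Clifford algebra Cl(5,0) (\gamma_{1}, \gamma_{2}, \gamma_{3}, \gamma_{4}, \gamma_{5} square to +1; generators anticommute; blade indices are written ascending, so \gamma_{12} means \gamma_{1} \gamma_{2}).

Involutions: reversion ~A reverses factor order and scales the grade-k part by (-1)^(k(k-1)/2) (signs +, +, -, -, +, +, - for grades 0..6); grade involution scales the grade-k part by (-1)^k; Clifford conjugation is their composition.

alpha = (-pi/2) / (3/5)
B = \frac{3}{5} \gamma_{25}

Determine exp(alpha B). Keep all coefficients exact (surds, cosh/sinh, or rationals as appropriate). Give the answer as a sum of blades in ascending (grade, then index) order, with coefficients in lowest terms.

B^2 = (\frac{3}{5})^2*(\gamma_{25})^2 = \frac{9}{25}*(-1) = -\frac{9}{25} (a basis 2-blade squares to minus the product of its generators' squares).
B^2 = -\frac{9}{25} — the series telescopes trigonometrically here: l = \frac{3}{5}, alpha*l = - \frac{\pi}{2}, so exp(alpha B) = cos(- \frac{\pi}{2}) + (sin(- \frac{\pi}{2})/(\frac{3}{5}))*B = 0 + (- \frac{5}{3})*B.
Answer: -\gamma_{25}


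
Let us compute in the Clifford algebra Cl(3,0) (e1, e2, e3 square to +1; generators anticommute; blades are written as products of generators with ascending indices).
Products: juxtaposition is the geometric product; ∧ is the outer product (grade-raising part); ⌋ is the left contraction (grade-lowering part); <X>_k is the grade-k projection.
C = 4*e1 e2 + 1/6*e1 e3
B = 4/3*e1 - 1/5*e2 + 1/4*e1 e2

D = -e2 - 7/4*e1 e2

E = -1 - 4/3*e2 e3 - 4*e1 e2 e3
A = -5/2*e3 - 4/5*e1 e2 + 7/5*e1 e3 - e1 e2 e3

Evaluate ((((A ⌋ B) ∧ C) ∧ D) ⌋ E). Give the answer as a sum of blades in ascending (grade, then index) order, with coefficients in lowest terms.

step 1: 1/5
step 2: 4/5*e1 e2 + 1/30*e1 e3
step 3: 1/30*e1 e2 e3
step 4: 2/15
Answer: 2/15


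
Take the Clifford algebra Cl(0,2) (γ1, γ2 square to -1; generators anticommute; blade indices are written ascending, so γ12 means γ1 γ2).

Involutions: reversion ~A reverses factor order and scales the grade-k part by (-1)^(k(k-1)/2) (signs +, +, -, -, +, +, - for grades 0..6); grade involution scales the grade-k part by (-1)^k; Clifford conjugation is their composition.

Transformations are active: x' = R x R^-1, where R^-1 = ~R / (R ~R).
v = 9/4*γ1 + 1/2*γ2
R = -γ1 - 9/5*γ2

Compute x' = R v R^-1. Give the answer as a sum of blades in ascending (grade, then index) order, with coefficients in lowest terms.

~R = -γ1 - 9/5*γ2, and R ~R = -106/25, so R^-1 = ~R / (-106/25).
R v = 63/20 + 71/20*γ12
Answer: -81/106*γ1 + 461/212*γ2
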